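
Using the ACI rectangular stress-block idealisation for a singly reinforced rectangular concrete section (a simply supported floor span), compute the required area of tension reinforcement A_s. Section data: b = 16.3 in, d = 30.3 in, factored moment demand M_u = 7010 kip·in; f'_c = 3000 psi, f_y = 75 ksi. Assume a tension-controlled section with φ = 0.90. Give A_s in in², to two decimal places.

M_n = M_u/φ = 7010/0.90 = 7788.89 kip·in.
From M_n = 0.85 f'_c a b (d − a/2):
a = d − √(d² − 2M_n/(0.85 f'_c b)) = 30.3 − √(30.3² − 2 × 7788.89/(0.85 × 3 × 16.3)) = 6.991 in.
A_s = 0.85 f'_c a b / f_y = 0.85 × 3 × 6.991 × 16.3 / 75 = 3.874 in².

A_s ≈ 3.87 in²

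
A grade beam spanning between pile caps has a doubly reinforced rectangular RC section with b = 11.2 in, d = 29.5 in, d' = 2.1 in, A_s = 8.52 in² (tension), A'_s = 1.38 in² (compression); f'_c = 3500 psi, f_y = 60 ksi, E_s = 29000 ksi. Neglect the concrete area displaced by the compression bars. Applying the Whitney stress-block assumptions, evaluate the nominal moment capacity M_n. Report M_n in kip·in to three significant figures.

M_n ≈ 12200 kip·in

Assume both steels yield.
a = (A_s − A'_s) f_y/(0.85 f'_c b) = (8.52 − 1.38) × 60/(0.85 × 3.5 × 11.2) = 12.857 in.
c = a/β₁ = 12.857/0.85 = 15.126 in; ε'_s = 0.003(c − d')/c = 0.0026 ≥ ε_y = 0.0021, so the compression steel yields.
M_n = (A_s − A'_s) f_y (d − a/2) + A'_s f_y (d − d') = 428.4 × (29.5 − 6.4285) + 82.8 × (29.5 − 2.1) = 9883.8 + 2268.7 = 12152.5 kip·in.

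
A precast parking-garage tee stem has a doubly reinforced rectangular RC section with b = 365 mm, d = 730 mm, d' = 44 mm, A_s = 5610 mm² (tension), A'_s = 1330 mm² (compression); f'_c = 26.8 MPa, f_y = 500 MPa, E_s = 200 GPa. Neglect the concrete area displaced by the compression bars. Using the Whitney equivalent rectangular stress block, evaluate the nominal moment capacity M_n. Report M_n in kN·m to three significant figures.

M_n ≈ 1740 kN·m

Assume both tension and compression steel yield.
Net tension couple steel: A_s − A'_s = 4280 mm².
a = (A_s − A'_s) f_y / (0.85 f'_c b) = 2140000/(0.85 × 26.8 × 365) = 257.38 mm.
c = a/β₁ = 257.38/0.85 = 302.80 mm; ε'_s = 0.003(c − d')/c = 0.0026 ≥ f_y/E_s = 0.0025, so compression steel does yield.
M_n = (A_s − A'_s) f_y (d − a/2) + A'_s f_y (d − d') = [2140000 × (730 − 128.69) + 665000 × (730 − 44)] × 10⁻⁶ = 1286.80 + 456.19 = 1742.99 kN·m.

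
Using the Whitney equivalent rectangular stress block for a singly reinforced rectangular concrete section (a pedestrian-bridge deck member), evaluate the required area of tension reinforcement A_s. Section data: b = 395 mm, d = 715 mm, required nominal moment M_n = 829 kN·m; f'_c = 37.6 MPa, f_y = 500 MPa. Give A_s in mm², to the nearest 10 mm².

With M_n = 0.85 f'_c a b (d − a/2), solve the quadratic for a:
a = d − √(d² − 2M_n/(0.85 f'_c b)) = 715 − √(715² − 2 × 829×10⁶/(0.85 × 37.6 × 395)) = 98.65 mm.
A_s = 0.85 f'_c a b / f_y = 0.85 × 37.6 × 98.65 × 395 / 500 = 2490.8 mm².

A_s ≈ 2490 mm²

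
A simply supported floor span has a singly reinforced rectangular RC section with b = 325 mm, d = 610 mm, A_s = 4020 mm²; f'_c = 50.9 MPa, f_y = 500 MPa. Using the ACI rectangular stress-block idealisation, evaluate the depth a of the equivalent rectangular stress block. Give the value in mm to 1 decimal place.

T = A_s f_y = 4020 × 500 = 2010000 N = 2010 kN.
Setting C = 0.85 f'_c a b equal to T: a = 2010000/(0.85 × 50.9 × 325) = 142.9 mm.

a ≈ 142.9 mm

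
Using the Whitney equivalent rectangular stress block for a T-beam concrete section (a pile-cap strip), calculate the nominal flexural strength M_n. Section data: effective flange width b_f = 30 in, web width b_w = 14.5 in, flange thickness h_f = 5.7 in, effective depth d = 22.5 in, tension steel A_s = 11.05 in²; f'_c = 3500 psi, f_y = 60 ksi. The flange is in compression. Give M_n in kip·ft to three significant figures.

M_n ≈ 1030 kip·ft

Tension: T = A_s f_y = 11.05 × 60 = 663 kips.
Try a within the flange: a = T/(0.85 f'_c b_f) = 663/(0.85 × 3.5 × 30) = 7.429 in.
a = 7.429 > h_f = 5.7 in: the block extends into the web. Split into flange-overhang and web parts.
C_f = 0.85 f'_c (b_f − b_w) h_f = 0.85 × 3.5 × (30 − 14.5) × 5.7 = 262.8 kips.
Remaining web compression depth: a_w = (T − C_f)/(0.85 f'_c b_w) = (663 − 262.8)/(0.85 × 3.5 × 14.5) = 9.277 in.
M_n = C_f(d − h_f/2) + (T − C_f)(d − a_w/2) = 262.8 × (22.5 − 2.85) + 400.2 × (22.5 − 4.6385) = 5164.0 + 7148.2 = 12312.2 kip·in.
M_n = 12312.2/12 = 1026.02 kip·ft.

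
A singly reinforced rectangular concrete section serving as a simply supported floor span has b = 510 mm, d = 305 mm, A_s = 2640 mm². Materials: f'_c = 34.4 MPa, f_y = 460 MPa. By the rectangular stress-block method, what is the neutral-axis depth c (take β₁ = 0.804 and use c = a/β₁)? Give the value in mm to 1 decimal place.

c ≈ 101.3 mm

T = A_s f_y = 2640 × 460 = 1214400 N = 1214.4 kN.
Setting C = 0.85 f'_c a b equal to T: a = 1214400/(0.85 × 34.4 × 510) = 81.436 mm.
With β₁ = 0.804, c = a/β₁ = 81.436/0.804 = 101.3 mm.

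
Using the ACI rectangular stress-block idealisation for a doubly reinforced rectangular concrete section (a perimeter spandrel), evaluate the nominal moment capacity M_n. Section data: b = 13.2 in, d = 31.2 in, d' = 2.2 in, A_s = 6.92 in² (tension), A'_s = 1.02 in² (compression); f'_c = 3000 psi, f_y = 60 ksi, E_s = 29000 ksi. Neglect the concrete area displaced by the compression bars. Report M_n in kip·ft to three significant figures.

Assume both steels yield.
a = (A_s − A'_s) f_y/(0.85 f'_c b) = (6.92 − 1.02) × 60/(0.85 × 3 × 13.2) = 10.517 in.
c = a/β₁ = 10.517/0.85 = 12.373 in; ε'_s = 0.003(c − d')/c = 0.0025 ≥ ε_y = 0.0021, so the compression steel yields.
M_n = (A_s − A'_s) f_y (d − a/2) + A'_s f_y (d − d') = 354 × (31.2 − 5.2585) + 61.2 × (31.2 − 2.2) = 9183.3 + 1774.8 = 10958.1 kip·in = 10958.1/12 = 913.18 kip·ft.

M_n ≈ 913 kip·ft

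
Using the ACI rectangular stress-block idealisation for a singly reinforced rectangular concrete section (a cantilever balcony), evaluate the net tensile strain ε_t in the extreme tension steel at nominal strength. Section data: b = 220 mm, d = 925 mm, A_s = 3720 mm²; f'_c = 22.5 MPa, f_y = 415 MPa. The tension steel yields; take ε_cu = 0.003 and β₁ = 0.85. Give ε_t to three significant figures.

ε_t ≈ 0.00343

a = A_s f_y/(0.85 f'_c b) = 366.92 mm.
β₁ = 0.85, so c = a/β₁ = 366.92/0.85 = 431.67 mm.
From the linear strain diagram with ε_cu = 0.003: ε_t = 0.003 (d − c)/c = 0.003 × (925 − 431.67)/431.67 = 0.00343.
ε_t < 0.004 — the section is over-reinforced for flexure under ACI limits.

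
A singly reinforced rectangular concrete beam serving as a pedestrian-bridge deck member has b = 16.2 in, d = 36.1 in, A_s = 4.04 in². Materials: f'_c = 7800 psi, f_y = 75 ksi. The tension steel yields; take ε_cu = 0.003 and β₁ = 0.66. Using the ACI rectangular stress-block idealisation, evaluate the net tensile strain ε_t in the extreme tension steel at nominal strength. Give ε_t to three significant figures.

a = A_s f_y/(0.85 f'_c b) = 2.821 in.
β₁ = 0.66, so c = a/β₁ = 2.821/0.66 = 4.274 in.
From the linear strain diagram with ε_cu = 0.003: ε_t = 0.003 (d − c)/c = 0.003 × (36.1 − 4.274)/4.274 = 0.0223.
Since ε_t ≥ 0.005, the section is tension-controlled.

ε_t ≈ 0.0223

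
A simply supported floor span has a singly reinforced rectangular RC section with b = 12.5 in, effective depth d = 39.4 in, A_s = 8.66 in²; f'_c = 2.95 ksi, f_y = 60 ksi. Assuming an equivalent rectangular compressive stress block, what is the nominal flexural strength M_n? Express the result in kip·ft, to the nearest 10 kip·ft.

M_n ≈ 1350 kip·ft

T = A_s f_y = 8.66 × 60 = 519.6 kips.
a = T/(0.85 f'_c b) = 519.6/(0.85 × 2.95 × 12.5) = 16.577 in.
M_n = T(d − a/2) = 519.6 × (39.4 − 8.2885) = 16165.5 kip·in = 16165.5/12 = 1347.13 kip·ft.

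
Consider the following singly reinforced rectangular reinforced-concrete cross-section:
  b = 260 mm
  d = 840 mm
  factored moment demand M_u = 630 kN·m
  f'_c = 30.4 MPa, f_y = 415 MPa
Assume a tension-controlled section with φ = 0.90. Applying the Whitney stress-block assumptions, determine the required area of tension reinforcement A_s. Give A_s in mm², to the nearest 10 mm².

A_s ≈ 2180 mm²

M_n = M_u/φ = 630/0.90 = 700 kN·m.
With M_n = 0.85 f'_c a b (d − a/2), solve the quadratic for a:
a = d − √(d² − 2M_n/(0.85 f'_c b)) = 840 − √(840² − 2 × 700×10⁶/(0.85 × 30.4 × 260)) = 134.86 mm.
A_s = 0.85 f'_c a b / f_y = 0.85 × 30.4 × 134.86 × 260 / 415 = 2183.2 mm².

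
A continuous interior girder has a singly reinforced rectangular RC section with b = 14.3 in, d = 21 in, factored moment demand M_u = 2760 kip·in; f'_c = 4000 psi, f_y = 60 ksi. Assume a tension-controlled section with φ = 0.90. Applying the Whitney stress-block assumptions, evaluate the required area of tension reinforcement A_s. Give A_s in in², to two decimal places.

A_s ≈ 2.64 in²

M_n = M_u/φ = 2760/0.90 = 3066.67 kip·in.
From M_n = 0.85 f'_c a b (d − a/2):
a = d − √(d² − 2M_n/(0.85 f'_c b)) = 21 − √(21² − 2 × 3066.67/(0.85 × 4 × 14.3)) = 3.256 in.
A_s = 0.85 f'_c a b / f_y = 0.85 × 4 × 3.256 × 14.3 / 60 = 2.638 in².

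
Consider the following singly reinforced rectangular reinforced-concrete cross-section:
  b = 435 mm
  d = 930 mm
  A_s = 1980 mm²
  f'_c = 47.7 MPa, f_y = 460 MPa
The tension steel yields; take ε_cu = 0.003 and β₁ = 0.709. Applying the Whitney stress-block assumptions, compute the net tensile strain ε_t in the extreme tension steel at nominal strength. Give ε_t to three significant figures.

a = A_s f_y/(0.85 f'_c b) = 51.64 mm.
β₁ = 0.709, so c = a/β₁ = 51.64/0.709 = 72.83 mm.
From the linear strain diagram with ε_cu = 0.003: ε_t = 0.003 (d − c)/c = 0.003 × (930 − 72.83)/72.83 = 0.0353.
Since ε_t ≥ 0.005, the section is tension-controlled.

ε_t ≈ 0.0353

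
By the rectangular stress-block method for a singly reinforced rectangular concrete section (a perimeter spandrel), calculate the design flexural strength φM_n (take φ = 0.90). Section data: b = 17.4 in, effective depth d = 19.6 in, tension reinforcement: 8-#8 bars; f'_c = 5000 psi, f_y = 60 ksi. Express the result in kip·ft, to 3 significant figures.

A_s = 8 × 0.79 = 6.32 in².
T = A_s f_y = 6.32 × 60 = 379.2 kips.
a = T/(0.85 f'_c b) = 379.2/(0.85 × 5 × 17.4) = 5.128 in.
M_n = T(d − a/2) = 379.2 × (19.6 − 2.564) = 6460.1 kip·in = 6460.1/12 = 538.34 kip·ft.
φM_n = 0.90 × 538.34 = 484.51 kip·ft.

φM_n ≈ 485 kip·ft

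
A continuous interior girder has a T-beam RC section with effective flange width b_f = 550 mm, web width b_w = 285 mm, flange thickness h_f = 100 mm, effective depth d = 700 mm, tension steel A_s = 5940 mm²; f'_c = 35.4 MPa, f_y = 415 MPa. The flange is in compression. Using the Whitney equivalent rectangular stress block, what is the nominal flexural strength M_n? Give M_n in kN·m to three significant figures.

Tension: T = A_s f_y = 5940 × 415 = 2465100 N.
Try a within the flange: a = T/(0.85 f'_c b_f) = 2465100/(0.85 × 35.4 × 550) = 148.95 mm.
a = 148.95 > h_f = 100 mm: the block extends into the web. Split into flange-overhang and web parts.
C_f = 0.85 f'_c (b_f − b_w) h_f = 0.85 × 35.4 × (550 − 285) × 100 = 797385 N.
Remaining web compression depth: a_w = (T − C_f)/(0.85 f'_c b_w) = (2465100 − 797385)/(0.85 × 35.4 × 285) = 194.47 mm.
M_n = C_f(d − h_f/2) + (T − C_f)(d − a_w/2) = 797385 × (700 − 50) + 1667715 × (700 − 97.235) = 518.30 + 1005.24 = 1523.54 × 10⁶ N·mm.
M_n = 1523.54 kN·m.

M_n ≈ 1520 kN·m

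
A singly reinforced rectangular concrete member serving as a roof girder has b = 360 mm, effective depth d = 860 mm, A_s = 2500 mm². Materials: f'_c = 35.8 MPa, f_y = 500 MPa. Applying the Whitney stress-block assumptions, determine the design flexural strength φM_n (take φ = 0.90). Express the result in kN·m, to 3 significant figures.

T = A_s f_y = 2500 × 500 = 1250000 N = 1250 kN.
From C = T: a = T/(0.85 f'_c b) = 1250000/(0.85 × 35.8 × 360) = 114.11 mm.
M_n = T(d − a/2) = 1250 kN × (860 − 57.055) mm = 1003.68 kN·m.
φM_n = 0.90 × 1003.68 = 903.31 kN·m.

φM_n ≈ 903 kN·m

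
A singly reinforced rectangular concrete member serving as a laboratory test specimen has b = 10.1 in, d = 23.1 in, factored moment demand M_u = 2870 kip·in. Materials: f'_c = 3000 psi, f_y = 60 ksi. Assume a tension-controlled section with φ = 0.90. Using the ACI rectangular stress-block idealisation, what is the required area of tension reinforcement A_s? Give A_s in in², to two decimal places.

M_n = M_u/φ = 2870/0.90 = 3188.89 kip·in.
From M_n = 0.85 f'_c a b (d − a/2):
a = d − √(d² − 2M_n/(0.85 f'_c b)) = 23.1 − √(23.1² − 2 × 3188.89/(0.85 × 3 × 10.1)) = 6.189 in.
A_s = 0.85 f'_c a b / f_y = 0.85 × 3 × 6.189 × 10.1 / 60 = 2.657 in².

A_s ≈ 2.66 in²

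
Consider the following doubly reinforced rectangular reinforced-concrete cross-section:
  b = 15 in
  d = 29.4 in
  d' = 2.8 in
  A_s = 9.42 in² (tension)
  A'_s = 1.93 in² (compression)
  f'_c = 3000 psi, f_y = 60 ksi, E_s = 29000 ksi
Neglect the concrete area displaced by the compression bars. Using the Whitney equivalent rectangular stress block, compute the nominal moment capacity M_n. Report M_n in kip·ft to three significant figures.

Assume both steels yield.
a = (A_s − A'_s) f_y/(0.85 f'_c b) = (9.42 − 1.93) × 60/(0.85 × 3 × 15) = 11.749 in.
c = a/β₁ = 11.749/0.85 = 13.822 in; ε'_s = 0.003(c − d')/c = 0.0024 ≥ ε_y = 0.0021, so the compression steel yields.
M_n = (A_s − A'_s) f_y (d − a/2) + A'_s f_y (d − d') = 449.4 × (29.4 − 5.8745) + 115.8 × (29.4 − 2.8) = 10572.4 + 3080.3 = 13652.7 kip·in = 13652.7/12 = 1137.73 kip·ft.

M_n ≈ 1140 kip·ft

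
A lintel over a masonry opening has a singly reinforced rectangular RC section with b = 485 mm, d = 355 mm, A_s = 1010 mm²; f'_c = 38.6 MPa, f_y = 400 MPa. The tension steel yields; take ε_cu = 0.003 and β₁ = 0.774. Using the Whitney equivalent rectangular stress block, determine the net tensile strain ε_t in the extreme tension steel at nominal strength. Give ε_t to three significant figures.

a = A_s f_y/(0.85 f'_c b) = 25.39 mm.
β₁ = 0.774, so c = a/β₁ = 25.39/0.774 = 32.80 mm.
From the linear strain diagram with ε_cu = 0.003: ε_t = 0.003 (d − c)/c = 0.003 × (355 − 32.80)/32.80 = 0.0295.
Since ε_t ≥ 0.005, the section is tension-controlled.

ε_t ≈ 0.0295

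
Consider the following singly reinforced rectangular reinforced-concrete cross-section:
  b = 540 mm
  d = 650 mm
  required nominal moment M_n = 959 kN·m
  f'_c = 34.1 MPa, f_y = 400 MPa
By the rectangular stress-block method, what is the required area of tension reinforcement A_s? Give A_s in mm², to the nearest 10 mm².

With M_n = 0.85 f'_c a b (d − a/2), solve the quadratic for a:
a = d − √(d² − 2M_n/(0.85 f'_c b)) = 650 − √(650² − 2 × 959×10⁶/(0.85 × 34.1 × 540)) = 102.31 mm.
A_s = 0.85 f'_c a b / f_y = 0.85 × 34.1 × 102.31 × 540 / 400 = 4003.4 mm².

A_s ≈ 4000 mm²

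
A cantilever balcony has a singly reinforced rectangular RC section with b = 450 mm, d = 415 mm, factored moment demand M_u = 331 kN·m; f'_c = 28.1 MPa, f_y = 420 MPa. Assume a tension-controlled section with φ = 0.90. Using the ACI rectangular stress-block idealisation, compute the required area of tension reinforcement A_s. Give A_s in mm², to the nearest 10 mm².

A_s ≈ 2380 mm²

M_n = M_u/φ = 331/0.90 = 367.778 kN·m.
With M_n = 0.85 f'_c a b (d − a/2), solve the quadratic for a:
a = d − √(d² − 2M_n/(0.85 f'_c b)) = 415 − √(415² − 2 × 367.778×10⁶/(0.85 × 28.1 × 450)) = 92.84 mm.
A_s = 0.85 f'_c a b / f_y = 0.85 × 28.1 × 92.84 × 450 / 420 = 2375.9 mm².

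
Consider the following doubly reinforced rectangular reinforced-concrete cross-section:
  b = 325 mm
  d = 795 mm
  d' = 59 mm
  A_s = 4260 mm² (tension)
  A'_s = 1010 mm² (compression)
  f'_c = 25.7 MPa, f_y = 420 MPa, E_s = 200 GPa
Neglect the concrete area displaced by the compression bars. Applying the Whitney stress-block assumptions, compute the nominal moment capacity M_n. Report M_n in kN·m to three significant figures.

Assume both tension and compression steel yield.
Net tension couple steel: A_s − A'_s = 3250 mm².
a = (A_s − A'_s) f_y / (0.85 f'_c b) = 1365000/(0.85 × 25.7 × 325) = 192.26 mm.
c = a/β₁ = 192.26/0.85 = 226.19 mm; ε'_s = 0.003(c − d')/c = 0.0022 ≥ f_y/E_s = 0.0021, so compression steel does yield.
M_n = (A_s − A'_s) f_y (d − a/2) + A'_s f_y (d − d') = [1365000 × (795 − 96.13) + 424200 × (795 − 59)] × 10⁻⁶ = 953.96 + 312.21 = 1266.17 kN·m.

M_n ≈ 1270 kN·m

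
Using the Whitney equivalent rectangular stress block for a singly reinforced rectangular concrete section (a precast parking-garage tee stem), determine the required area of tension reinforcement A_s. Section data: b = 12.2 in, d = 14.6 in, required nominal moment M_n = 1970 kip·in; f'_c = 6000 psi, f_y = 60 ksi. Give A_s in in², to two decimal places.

From M_n = 0.85 f'_c a b (d − a/2):
a = d − √(d² − 2M_n/(0.85 f'_c b)) = 14.6 − √(14.6² − 2 × 1970/(0.85 × 6 × 12.2)) = 2.359 in.
A_s = 0.85 f'_c a b / f_y = 0.85 × 6 × 2.359 × 12.2 / 60 = 2.446 in².

A_s ≈ 2.45 in²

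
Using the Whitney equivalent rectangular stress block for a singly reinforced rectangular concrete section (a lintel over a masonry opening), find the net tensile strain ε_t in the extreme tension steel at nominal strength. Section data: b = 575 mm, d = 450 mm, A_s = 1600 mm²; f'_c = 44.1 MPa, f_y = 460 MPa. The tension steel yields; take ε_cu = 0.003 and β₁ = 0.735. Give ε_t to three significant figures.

a = A_s f_y/(0.85 f'_c b) = 34.15 mm.
β₁ = 0.735, so c = a/β₁ = 34.15/0.735 = 46.46 mm.
From the linear strain diagram with ε_cu = 0.003: ε_t = 0.003 (d − c)/c = 0.003 × (450 − 46.46)/46.46 = 0.0261.
Since ε_t ≥ 0.005, the section is tension-controlled.

ε_t ≈ 0.0261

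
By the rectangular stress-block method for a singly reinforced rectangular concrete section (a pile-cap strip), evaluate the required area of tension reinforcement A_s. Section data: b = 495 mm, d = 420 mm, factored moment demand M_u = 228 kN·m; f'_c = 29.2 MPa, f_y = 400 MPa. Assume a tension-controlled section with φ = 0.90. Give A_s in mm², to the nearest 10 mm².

M_n = M_u/φ = 228/0.90 = 253.333 kN·m.
With M_n = 0.85 f'_c a b (d − a/2), solve the quadratic for a:
a = d − √(d² − 2M_n/(0.85 f'_c b)) = 420 − √(420² − 2 × 253.333×10⁶/(0.85 × 29.2 × 495)) = 52.36 mm.
A_s = 0.85 f'_c a b / f_y = 0.85 × 29.2 × 52.36 × 495 / 400 = 1608.2 mm².

A_s ≈ 1610 mm²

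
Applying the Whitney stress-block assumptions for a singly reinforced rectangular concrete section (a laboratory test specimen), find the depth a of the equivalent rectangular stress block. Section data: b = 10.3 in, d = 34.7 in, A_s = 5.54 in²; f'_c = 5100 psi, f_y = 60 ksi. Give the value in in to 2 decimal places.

T = A_s f_y = 5.54 × 60 = 332.4 kips.
a = T/(0.85 f'_c b) = 332.4/(0.85 × 5.1 × 10.3) = 7.44 in.

a ≈ 7.44 in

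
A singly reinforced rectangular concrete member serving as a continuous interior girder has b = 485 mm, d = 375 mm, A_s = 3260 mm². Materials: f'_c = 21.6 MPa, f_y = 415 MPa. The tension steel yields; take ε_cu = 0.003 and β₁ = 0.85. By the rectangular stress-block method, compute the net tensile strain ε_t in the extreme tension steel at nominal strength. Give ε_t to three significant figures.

ε_t ≈ 0.00329

a = A_s f_y/(0.85 f'_c b) = 151.93 mm.
β₁ = 0.85, so c = a/β₁ = 151.93/0.85 = 178.74 mm.
From the linear strain diagram with ε_cu = 0.003: ε_t = 0.003 (d − c)/c = 0.003 × (375 − 178.74)/178.74 = 0.00329.
ε_t < 0.004 — the section is over-reinforced for flexure under ACI limits.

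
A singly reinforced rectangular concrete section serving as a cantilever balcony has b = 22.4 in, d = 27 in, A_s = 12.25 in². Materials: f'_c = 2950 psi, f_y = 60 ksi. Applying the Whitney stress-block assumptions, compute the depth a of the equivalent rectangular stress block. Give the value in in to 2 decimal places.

T = A_s f_y = 12.25 × 60 = 735 kips.
a = T/(0.85 f'_c b) = 735/(0.85 × 2.95 × 22.4) = 13.09 in.

a ≈ 13.09 in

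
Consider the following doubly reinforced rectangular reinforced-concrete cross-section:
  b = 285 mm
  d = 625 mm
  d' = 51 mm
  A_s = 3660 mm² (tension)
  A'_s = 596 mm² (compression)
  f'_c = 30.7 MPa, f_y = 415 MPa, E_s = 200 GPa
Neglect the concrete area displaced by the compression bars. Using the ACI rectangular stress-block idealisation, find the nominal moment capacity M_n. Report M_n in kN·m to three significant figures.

M_n ≈ 828 kN·m

Assume both tension and compression steel yield.
Net tension couple steel: A_s − A'_s = 3064 mm².
a = (A_s − A'_s) f_y / (0.85 f'_c b) = 1271560/(0.85 × 30.7 × 285) = 170.98 mm.
c = a/β₁ = 170.98/0.831 = 205.75 mm; ε'_s = 0.003(c − d')/c = 0.0023 ≥ f_y/E_s = 0.0021, so compression steel does yield.
M_n = (A_s − A'_s) f_y (d − a/2) + A'_s f_y (d − d') = [1271560 × (625 − 85.49) + 247340 × (625 − 51)] × 10⁻⁶ = 686.02 + 141.97 = 827.99 kN·m.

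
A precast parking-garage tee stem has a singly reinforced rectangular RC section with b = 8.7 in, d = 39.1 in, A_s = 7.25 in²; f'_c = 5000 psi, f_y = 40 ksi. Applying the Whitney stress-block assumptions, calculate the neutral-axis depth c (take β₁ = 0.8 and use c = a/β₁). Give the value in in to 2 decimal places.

c ≈ 9.80 in

T = A_s f_y = 7.25 × 40 = 290 kips.
a = T/(0.85 f'_c b) = 290/(0.85 × 5 × 8.7) = 7.8431 in.
With β₁ = 0.8, c = a/β₁ = 7.8431/0.8 = 9.80 in.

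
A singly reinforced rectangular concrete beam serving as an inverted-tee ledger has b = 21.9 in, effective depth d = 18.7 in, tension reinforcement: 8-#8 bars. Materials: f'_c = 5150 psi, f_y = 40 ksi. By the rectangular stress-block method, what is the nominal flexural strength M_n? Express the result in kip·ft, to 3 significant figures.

A_s = 8 × 0.79 = 6.32 in².
T = A_s f_y = 6.32 × 40 = 252.8 kips.
a = T/(0.85 f'_c b) = 252.8/(0.85 × 5.15 × 21.9) = 2.637 in.
M_n = T(d − a/2) = 252.8 × (18.7 − 1.3185) = 4394.0 kip·in = 4394.0/12 = 366.17 kip·ft.

M_n ≈ 366 kip·ft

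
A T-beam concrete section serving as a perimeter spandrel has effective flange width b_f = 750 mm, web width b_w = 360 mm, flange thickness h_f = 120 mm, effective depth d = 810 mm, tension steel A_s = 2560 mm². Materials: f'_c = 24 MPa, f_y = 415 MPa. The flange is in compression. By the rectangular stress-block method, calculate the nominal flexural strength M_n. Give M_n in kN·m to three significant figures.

Tension: T = A_s f_y = 2560 × 415 = 1062400 N.
Try a within the flange: a = T/(0.85 f'_c b_f) = 1062400/(0.85 × 24 × 750) = 69.44 mm.
Since a = 69.44 ≤ h_f = 120 mm, the stress block lies entirely in the flange; analyse as a rectangular beam of width b_f.
M_n = T(d − a/2) = 1062400 × (810 − 34.72) = 823.66 × 10⁶ N·mm.
M_n = 823.66 kN·m.

M_n ≈ 824 kN·m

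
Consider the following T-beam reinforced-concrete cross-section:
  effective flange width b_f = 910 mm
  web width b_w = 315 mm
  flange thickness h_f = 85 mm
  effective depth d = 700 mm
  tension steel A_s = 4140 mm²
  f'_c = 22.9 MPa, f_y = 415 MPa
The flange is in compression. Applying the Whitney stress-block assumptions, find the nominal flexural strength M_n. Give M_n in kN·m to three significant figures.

Tension: T = A_s f_y = 4140 × 415 = 1718100 N.
Try a within the flange: a = T/(0.85 f'_c b_f) = 1718100/(0.85 × 22.9 × 910) = 97.00 mm.
a = 97.00 > h_f = 85 mm: the block extends into the web. Split into flange-overhang and web parts.
C_f = 0.85 f'_c (b_f − b_w) h_f = 0.85 × 22.9 × (910 − 315) × 85 = 984442 N.
Remaining web compression depth: a_w = (T − C_f)/(0.85 f'_c b_w) = (1718100 − 984442)/(0.85 × 22.9 × 315) = 119.65 mm.
M_n = C_f(d − h_f/2) + (T − C_f)(d − a_w/2) = 984442 × (700 − 42.5) + 733658 × (700 − 59.825) = 647.27 + 469.67 = 1116.94 × 10⁶ N·mm.
M_n = 1116.94 kN·m.

M_n ≈ 1120 kN·m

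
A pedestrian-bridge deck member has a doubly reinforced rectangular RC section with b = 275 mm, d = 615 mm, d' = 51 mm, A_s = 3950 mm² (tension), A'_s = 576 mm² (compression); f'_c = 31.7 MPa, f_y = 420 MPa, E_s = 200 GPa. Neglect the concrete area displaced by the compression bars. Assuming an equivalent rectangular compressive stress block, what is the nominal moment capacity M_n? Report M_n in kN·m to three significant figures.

Assume both tension and compression steel yield.
Net tension couple steel: A_s − A'_s = 3374 mm².
a = (A_s − A'_s) f_y / (0.85 f'_c b) = 1417080/(0.85 × 31.7 × 275) = 191.24 mm.
c = a/β₁ = 191.24/0.824 = 232.09 mm; ε'_s = 0.003(c − d')/c = 0.0023 ≥ f_y/E_s = 0.0021, so compression steel does yield.
M_n = (A_s − A'_s) f_y (d − a/2) + A'_s f_y (d − d') = [1417080 × (615 − 95.62) + 241920 × (615 − 51)] × 10⁻⁶ = 736.00 + 136.44 = 872.44 kN·m.

M_n ≈ 872 kN·m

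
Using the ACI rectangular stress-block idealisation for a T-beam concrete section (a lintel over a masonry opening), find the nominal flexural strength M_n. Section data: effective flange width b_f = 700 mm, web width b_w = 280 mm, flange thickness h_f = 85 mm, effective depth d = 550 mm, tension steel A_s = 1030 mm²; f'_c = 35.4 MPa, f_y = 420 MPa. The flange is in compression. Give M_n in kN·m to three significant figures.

M_n ≈ 233 kN·m

Tension: T = A_s f_y = 1030 × 420 = 432600 N.
Try a within the flange: a = T/(0.85 f'_c b_f) = 432600/(0.85 × 35.4 × 700) = 20.54 mm.
Since a = 20.54 ≤ h_f = 85 mm, the stress block lies entirely in the flange; analyse as a rectangular beam of width b_f.
M_n = T(d − a/2) = 432600 × (550 − 10.27) = 233.49 × 10⁶ N·mm.
M_n = 233.49 kN·m.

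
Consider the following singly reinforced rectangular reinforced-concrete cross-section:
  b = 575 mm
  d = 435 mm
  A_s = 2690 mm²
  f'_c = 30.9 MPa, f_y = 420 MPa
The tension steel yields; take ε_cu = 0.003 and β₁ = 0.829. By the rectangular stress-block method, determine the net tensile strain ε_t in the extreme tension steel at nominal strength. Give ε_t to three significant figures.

a = A_s f_y/(0.85 f'_c b) = 74.81 mm.
β₁ = 0.829, so c = a/β₁ = 74.81/0.829 = 90.24 mm.
From the linear strain diagram with ε_cu = 0.003: ε_t = 0.003 (d − c)/c = 0.003 × (435 − 90.24)/90.24 = 0.0115.
Since ε_t ≥ 0.005, the section is tension-controlled.

ε_t ≈ 0.0115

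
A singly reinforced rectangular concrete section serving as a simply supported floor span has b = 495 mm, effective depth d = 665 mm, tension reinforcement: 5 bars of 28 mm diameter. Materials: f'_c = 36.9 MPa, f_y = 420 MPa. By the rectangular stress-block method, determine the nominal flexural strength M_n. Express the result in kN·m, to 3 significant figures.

A_s = 5 × 616 = 3080 mm².
T = A_s f_y = 3080 × 420 = 1293600 N = 1293.6 kN.
From C = T: a = T/(0.85 f'_c b) = 1293600/(0.85 × 36.9 × 495) = 83.32 mm.
M_n = T(d − a/2) = 1293.6 kN × (665 − 41.66) mm = 806.35 kN·m.

M_n ≈ 806 kN·m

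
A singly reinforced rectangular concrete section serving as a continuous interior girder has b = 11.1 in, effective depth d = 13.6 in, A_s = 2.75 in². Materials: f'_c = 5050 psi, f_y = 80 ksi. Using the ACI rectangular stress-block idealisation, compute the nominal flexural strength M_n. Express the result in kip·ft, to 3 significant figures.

M_n ≈ 207 kip·ft

T = A_s f_y = 2.75 × 80 = 220 kips.
a = T/(0.85 f'_c b) = 220/(0.85 × 5.05 × 11.1) = 4.617 in.
M_n = T(d − a/2) = 220 × (13.6 − 2.3085) = 2484.1 kip·in = 2484.1/12 = 207.01 kip·ft.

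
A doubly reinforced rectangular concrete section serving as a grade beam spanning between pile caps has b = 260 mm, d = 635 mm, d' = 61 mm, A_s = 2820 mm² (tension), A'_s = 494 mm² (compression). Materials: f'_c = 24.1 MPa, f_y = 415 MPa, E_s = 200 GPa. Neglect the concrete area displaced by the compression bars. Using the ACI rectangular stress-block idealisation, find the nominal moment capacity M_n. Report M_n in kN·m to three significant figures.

M_n ≈ 643 kN·m

Assume both tension and compression steel yield.
Net tension couple steel: A_s − A'_s = 2326 mm².
a = (A_s − A'_s) f_y / (0.85 f'_c b) = 965290/(0.85 × 24.1 × 260) = 181.24 mm.
c = a/β₁ = 181.24/0.85 = 213.22 mm; ε'_s = 0.003(c − d')/c = 0.0021 ≥ f_y/E_s = 0.0021, so compression steel does yield.
M_n = (A_s − A'_s) f_y (d − a/2) + A'_s f_y (d − d') = [965290 × (635 − 90.62) + 205010 × (635 − 61)] × 10⁻⁶ = 525.48 + 117.68 = 643.16 kN·m.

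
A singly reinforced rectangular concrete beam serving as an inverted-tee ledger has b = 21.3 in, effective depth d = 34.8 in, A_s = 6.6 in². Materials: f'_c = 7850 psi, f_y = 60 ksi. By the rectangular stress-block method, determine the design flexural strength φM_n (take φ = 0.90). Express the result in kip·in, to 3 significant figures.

φM_n ≈ 11900 kip·in

T = A_s f_y = 6.6 × 60 = 396 kips.
a = T/(0.85 f'_c b) = 396/(0.85 × 7.85 × 21.3) = 2.786 in.
M_n = T(d − a/2) = 396 × (34.8 − 1.393) = 13229.2 kip·in.
φM_n = 0.90 × 13229.2 = 11906.3 kip·in.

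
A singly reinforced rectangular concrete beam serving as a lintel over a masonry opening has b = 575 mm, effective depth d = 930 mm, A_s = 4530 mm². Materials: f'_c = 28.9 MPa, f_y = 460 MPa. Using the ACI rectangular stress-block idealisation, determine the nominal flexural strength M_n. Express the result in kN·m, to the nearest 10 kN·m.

T = A_s f_y = 4530 × 460 = 2083800 N = 2083.8 kN.
From C = T: a = T/(0.85 f'_c b) = 2083800/(0.85 × 28.9 × 575) = 147.53 mm.
M_n = T(d − a/2) = 2083.8 kN × (930 − 73.765) mm = 1784.22 kN·m.

M_n ≈ 1780 kN·m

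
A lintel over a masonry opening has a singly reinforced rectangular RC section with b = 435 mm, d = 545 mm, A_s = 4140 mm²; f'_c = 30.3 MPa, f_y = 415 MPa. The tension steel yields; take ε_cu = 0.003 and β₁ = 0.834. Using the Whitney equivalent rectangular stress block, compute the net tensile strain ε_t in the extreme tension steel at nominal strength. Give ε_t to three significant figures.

ε_t ≈ 0.00589

a = A_s f_y/(0.85 f'_c b) = 153.35 mm.
β₁ = 0.834, so c = a/β₁ = 153.35/0.834 = 183.87 mm.
From the linear strain diagram with ε_cu = 0.003: ε_t = 0.003 (d − c)/c = 0.003 × (545 − 183.87)/183.87 = 0.00589.
Since ε_t ≥ 0.005, the section is tension-controlled.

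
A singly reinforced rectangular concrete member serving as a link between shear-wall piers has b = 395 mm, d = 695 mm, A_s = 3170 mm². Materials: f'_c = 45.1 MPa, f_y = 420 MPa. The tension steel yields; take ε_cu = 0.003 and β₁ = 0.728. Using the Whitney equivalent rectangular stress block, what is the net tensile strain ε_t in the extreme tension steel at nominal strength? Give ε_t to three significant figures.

ε_t ≈ 0.0143

a = A_s f_y/(0.85 f'_c b) = 87.93 mm.
β₁ = 0.728, so c = a/β₁ = 87.93/0.728 = 120.78 mm.
From the linear strain diagram with ε_cu = 0.003: ε_t = 0.003 (d − c)/c = 0.003 × (695 − 120.78)/120.78 = 0.0143.
Since ε_t ≥ 0.005, the section is tension-controlled.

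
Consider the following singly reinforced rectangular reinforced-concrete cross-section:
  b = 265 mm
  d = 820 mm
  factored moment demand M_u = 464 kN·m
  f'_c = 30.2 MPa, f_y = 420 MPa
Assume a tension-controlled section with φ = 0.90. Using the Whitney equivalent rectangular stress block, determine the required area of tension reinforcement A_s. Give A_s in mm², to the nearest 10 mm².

M_n = M_u/φ = 464/0.90 = 515.556 kN·m.
With M_n = 0.85 f'_c a b (d − a/2), solve the quadratic for a:
a = d − √(d² − 2M_n/(0.85 f'_c b)) = 820 − √(820² − 2 × 515.556×10⁶/(0.85 × 30.2 × 265)) = 98.32 mm.
A_s = 0.85 f'_c a b / f_y = 0.85 × 30.2 × 98.32 × 265 / 420 = 1592.4 mm².

A_s ≈ 1590 mm²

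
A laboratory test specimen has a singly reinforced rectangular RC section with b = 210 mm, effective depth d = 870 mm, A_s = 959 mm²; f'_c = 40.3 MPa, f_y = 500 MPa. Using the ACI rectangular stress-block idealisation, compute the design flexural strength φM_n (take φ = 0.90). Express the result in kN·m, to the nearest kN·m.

T = A_s f_y = 959 × 500 = 479500 N = 479.5 kN.
From C = T: a = T/(0.85 f'_c b) = 479500/(0.85 × 40.3 × 210) = 66.66 mm.
M_n = T(d − a/2) = 479.5 kN × (870 − 33.33) mm = 401.18 kN·m.
φM_n = 0.90 × 401.18 = 361.06 kN·m.

φM_n ≈ 361 kN·m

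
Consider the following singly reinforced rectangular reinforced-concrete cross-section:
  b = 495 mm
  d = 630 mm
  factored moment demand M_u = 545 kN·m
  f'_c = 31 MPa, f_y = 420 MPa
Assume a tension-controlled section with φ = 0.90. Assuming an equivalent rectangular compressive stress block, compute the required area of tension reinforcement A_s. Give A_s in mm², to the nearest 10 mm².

A_s ≈ 2440 mm²

M_n = M_u/φ = 545/0.90 = 605.556 kN·m.
With M_n = 0.85 f'_c a b (d − a/2), solve the quadratic for a:
a = d − √(d² − 2M_n/(0.85 f'_c b)) = 630 − √(630² − 2 × 605.556×10⁶/(0.85 × 31 × 495)) = 78.60 mm.
A_s = 0.85 f'_c a b / f_y = 0.85 × 31 × 78.60 × 495 / 420 = 2441.0 mm².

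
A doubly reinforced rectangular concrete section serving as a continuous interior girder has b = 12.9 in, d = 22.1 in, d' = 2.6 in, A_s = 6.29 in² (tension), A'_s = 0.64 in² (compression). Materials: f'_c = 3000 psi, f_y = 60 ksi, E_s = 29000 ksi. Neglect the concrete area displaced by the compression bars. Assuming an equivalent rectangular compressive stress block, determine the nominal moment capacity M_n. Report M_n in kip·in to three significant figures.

Assume both steels yield.
a = (A_s − A'_s) f_y/(0.85 f'_c b) = (6.29 − 0.64) × 60/(0.85 × 3 × 12.9) = 10.306 in.
c = a/β₁ = 10.306/0.85 = 12.125 in; ε'_s = 0.003(c − d')/c = 0.0024 ≥ ε_y = 0.0021, so the compression steel yields.
M_n = (A_s − A'_s) f_y (d − a/2) + A'_s f_y (d − d') = 339 × (22.1 − 5.153) + 38.4 × (22.1 − 2.6) = 5745.0 + 748.8 = 6493.8 kip·in.

M_n ≈ 6490 kip·in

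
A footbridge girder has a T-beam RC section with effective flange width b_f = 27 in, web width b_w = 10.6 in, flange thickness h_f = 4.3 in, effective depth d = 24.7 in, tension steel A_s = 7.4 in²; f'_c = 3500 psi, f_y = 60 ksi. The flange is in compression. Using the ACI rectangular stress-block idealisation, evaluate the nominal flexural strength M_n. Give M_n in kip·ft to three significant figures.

M_n ≈ 804 kip·ft

Tension: T = A_s f_y = 7.4 × 60 = 444 kips.
Try a within the flange: a = T/(0.85 f'_c b_f) = 444/(0.85 × 3.5 × 27) = 5.528 in.
a = 5.528 > h_f = 4.3 in: the block extends into the web. Split into flange-overhang and web parts.
C_f = 0.85 f'_c (b_f − b_w) h_f = 0.85 × 3.5 × (27 − 10.6) × 4.3 = 209.8 kips.
Remaining web compression depth: a_w = (T − C_f)/(0.85 f'_c b_w) = (444 − 209.8)/(0.85 × 3.5 × 10.6) = 7.427 in.
M_n = C_f(d − h_f/2) + (T − C_f)(d − a_w/2) = 209.8 × (24.7 − 2.15) + 234.2 × (24.7 − 3.7135) = 4731.0 + 4915.0 = 9646.0 kip·in.
M_n = 9646.0/12 = 803.83 kip·ft.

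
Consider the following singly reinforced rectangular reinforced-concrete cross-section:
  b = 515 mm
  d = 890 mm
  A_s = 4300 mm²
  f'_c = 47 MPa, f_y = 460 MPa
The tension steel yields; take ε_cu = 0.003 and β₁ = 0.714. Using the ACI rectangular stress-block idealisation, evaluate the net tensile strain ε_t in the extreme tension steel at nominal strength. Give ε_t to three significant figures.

a = A_s f_y/(0.85 f'_c b) = 96.14 mm.
β₁ = 0.714, so c = a/β₁ = 96.14/0.714 = 134.65 mm.
From the linear strain diagram with ε_cu = 0.003: ε_t = 0.003 (d − c)/c = 0.003 × (890 − 134.65)/134.65 = 0.0168.
Since ε_t ≥ 0.005, the section is tension-controlled.

ε_t ≈ 0.0168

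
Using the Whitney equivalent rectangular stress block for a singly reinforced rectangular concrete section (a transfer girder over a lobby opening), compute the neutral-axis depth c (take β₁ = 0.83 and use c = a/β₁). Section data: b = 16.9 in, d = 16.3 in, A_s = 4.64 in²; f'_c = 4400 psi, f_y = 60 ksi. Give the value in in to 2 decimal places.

c ≈ 5.31 in

T = A_s f_y = 4.64 × 60 = 278.4 kips.
a = T/(0.85 f'_c b) = 278.4/(0.85 × 4.4 × 16.9) = 4.4046 in.
With β₁ = 0.83, c = a/β₁ = 4.4046/0.83 = 5.31 in.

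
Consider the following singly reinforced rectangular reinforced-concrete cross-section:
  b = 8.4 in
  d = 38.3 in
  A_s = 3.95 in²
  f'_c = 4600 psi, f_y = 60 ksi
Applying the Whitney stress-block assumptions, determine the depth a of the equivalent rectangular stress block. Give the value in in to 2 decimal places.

T = A_s f_y = 3.95 × 60 = 237 kips.
a = T/(0.85 f'_c b) = 237/(0.85 × 4.6 × 8.4) = 7.22 in.

a ≈ 7.22 in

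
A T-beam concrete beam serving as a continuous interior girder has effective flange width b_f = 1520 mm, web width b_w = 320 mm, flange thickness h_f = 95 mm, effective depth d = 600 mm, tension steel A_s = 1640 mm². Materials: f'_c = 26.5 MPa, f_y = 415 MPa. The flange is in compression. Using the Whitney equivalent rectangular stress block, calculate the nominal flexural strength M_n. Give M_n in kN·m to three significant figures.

Tension: T = A_s f_y = 1640 × 415 = 680600 N.
Try a within the flange: a = T/(0.85 f'_c b_f) = 680600/(0.85 × 26.5 × 1520) = 19.88 mm.
Since a = 19.88 ≤ h_f = 95 mm, the stress block lies entirely in the flange; analyse as a rectangular beam of width b_f.
M_n = T(d − a/2) = 680600 × (600 − 9.94) = 401.59 × 10⁶ N·mm.
M_n = 401.59 kN·m.

M_n ≈ 402 kN·m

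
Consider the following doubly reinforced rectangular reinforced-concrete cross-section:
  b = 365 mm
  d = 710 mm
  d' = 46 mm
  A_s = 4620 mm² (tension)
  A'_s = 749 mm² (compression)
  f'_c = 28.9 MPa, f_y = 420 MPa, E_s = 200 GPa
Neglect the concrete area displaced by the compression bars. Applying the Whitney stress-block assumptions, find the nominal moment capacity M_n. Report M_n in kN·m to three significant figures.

M_n ≈ 1220 kN·m

Assume both tension and compression steel yield.
Net tension couple steel: A_s − A'_s = 3871 mm².
a = (A_s − A'_s) f_y / (0.85 f'_c b) = 1625820/(0.85 × 28.9 × 365) = 181.33 mm.
c = a/β₁ = 181.33/0.844 = 214.85 mm; ε'_s = 0.003(c − d')/c = 0.0024 ≥ f_y/E_s = 0.0021, so compression steel does yield.
M_n = (A_s − A'_s) f_y (d − a/2) + A'_s f_y (d − d') = [1625820 × (710 − 90.665) + 314580 × (710 − 46)] × 10⁻⁶ = 1006.93 + 208.88 = 1215.81 kN·m.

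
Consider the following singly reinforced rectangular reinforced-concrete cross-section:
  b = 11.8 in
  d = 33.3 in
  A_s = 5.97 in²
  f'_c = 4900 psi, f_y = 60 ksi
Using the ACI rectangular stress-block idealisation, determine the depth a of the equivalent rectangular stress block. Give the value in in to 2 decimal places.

T = A_s f_y = 5.97 × 60 = 358.2 kips.
a = T/(0.85 f'_c b) = 358.2/(0.85 × 4.9 × 11.8) = 7.29 in.

a ≈ 7.29 in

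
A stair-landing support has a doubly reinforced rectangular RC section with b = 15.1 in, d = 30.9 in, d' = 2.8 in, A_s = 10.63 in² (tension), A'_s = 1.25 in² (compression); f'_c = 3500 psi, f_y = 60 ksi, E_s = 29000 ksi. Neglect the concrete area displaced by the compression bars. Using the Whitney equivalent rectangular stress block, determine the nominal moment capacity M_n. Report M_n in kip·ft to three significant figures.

Assume both steels yield.
a = (A_s − A'_s) f_y/(0.85 f'_c b) = (10.63 − 1.25) × 60/(0.85 × 3.5 × 15.1) = 12.528 in.
c = a/β₁ = 12.528/0.85 = 14.739 in; ε'_s = 0.003(c − d')/c = 0.0024 ≥ ε_y = 0.0021, so the compression steel yields.
M_n = (A_s − A'_s) f_y (d − a/2) + A'_s f_y (d − d') = 562.8 × (30.9 − 6.264) + 75 × (30.9 − 2.8) = 13865.1 + 2107.5 = 15972.6 kip·in = 15972.6/12 = 1331.05 kip·ft.

M_n ≈ 1330 kip·ft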